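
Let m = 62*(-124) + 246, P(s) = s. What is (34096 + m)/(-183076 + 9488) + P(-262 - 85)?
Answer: -30130845/86794 ≈ -347.15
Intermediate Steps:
m = -7442 (m = -7688 + 246 = -7442)
(34096 + m)/(-183076 + 9488) + P(-262 - 85) = (34096 - 7442)/(-183076 + 9488) + (-262 - 85) = 26654/(-173588) - 347 = 26654*(-1/173588) - 347 = -13327/86794 - 347 = -30130845/86794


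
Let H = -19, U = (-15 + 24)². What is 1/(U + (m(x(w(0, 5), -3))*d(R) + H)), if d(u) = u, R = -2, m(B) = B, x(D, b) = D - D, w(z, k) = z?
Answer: 1/62 ≈ 0.016129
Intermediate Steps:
x(D, b) = 0
U = 81 (U = 9² = 81)
1/(U + (m(x(w(0, 5), -3))*d(R) + H)) = 1/(81 + (0*(-2) - 19)) = 1/(81 + (0 - 19)) = 1/(81 - 19) = 1/62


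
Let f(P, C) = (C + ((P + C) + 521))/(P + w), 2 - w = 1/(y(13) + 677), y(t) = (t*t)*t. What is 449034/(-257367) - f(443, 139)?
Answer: -497652056674/109718039981 ≈ -4.5357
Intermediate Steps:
y(t) = t³ (y(t) = t²*t = t³)
w = 5747/2874 (w = 2 - 1/(13³ + 677) = 2 - 1/(2197 + 677) = 2 - 1/2874 = 5747/2874 ≈ 1.9997)
f(P, C) = (521 + P + 2*C)/(5747/2874 + P) (f(P, C) = (C + ((P + C) + 521))/(P + 5747/2874) = (C + ((C + P) + 521))/(5747/2874 + P) = (C + (521 + C + P))/(5747/2874 + P) = (521 + P + 2*C)/(5747/2874 + P))
449034/(-257367) - f(443, 139) = 449034/(-257367) - 2874*(521 + 443 + 2*139)/(5747 + 2874*443) = 449034*(-1/257367) - 2874*(521 + 443 + 278)/(5747 + 1273182) = -149678/85789 - 2874*1242/1278929 = -149678/85789 - 1*3569508/1278929 = -149678/85789 - 3569508/1278929 = -497652056674/109718039981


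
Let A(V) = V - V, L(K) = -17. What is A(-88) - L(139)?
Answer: 17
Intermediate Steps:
A(V) = 0
A(-88) - L(139) = 0 - 1*(-17) = 0 + 17 = 17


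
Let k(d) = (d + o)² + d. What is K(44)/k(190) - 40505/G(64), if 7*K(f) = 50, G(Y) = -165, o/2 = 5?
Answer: 227905598/928389 ≈ 245.49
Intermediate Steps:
o = 10 (o = 2*5 = 10)
k(d) = d + (10 + d)² (k(d) = (d + 10)² + d = (10 + d)² + d = d + (10 + d)²)
K(f) = 50/7 (K(f) = (⅐)*50 = 50/7)
K(44)/k(190) - 40505/G(64) = 50/(7*(190 + (10 + 190)²)) - 40505/(-165) = 50/(7*(190 + 200²)) - 40505*(-1/165) = 50/(7*(190 + 40000)) + 8101/33 = (50/7)/40190 + 8101/33 = (50/7)*(1/40190) + 8101/33 = 5/28133 + 8101/33 = 227905598/928389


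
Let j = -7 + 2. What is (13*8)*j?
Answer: -520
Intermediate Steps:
j = -5
(13*8)*j = (13*8)*(-5) = 104*(-5) = -520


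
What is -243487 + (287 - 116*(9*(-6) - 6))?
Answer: -236240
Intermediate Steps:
-243487 + (287 - 116*(9*(-6) - 6)) = -243487 + (287 - 116*(-54 - 6)) = -243487 + (287 - 116*(-60)) = -243487 + (287 + 6960) = -243487 + 7247 = -236240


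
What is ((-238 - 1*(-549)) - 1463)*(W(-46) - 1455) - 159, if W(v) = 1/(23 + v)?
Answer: 38549175/23 ≈ 1.6761e+6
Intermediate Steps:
((-238 - 1*(-549)) - 1463)*(W(-46) - 1455) - 159 = ((-238 - 1*(-549)) - 1463)*(1/(23 - 46) - 1455) - 159 = ((-238 + 549) - 1463)*(1/(-23) - 1455) - 159 = (311 - 1463)*(-1/23 - 1455) - 159 = -1152*(-33466/23) - 159 = 38552832/23 - 159 = 38549175/23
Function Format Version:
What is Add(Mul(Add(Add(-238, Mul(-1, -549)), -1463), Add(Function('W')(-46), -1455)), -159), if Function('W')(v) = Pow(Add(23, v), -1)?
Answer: Rational(38549175, 23) ≈ 1.6761e+6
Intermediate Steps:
Add(Mul(Add(Add(-238, Mul(-1, -549)), -1463), Add(Function('W')(-46), -1455)), -159) = Add(Mul(Add(Add(-238, Mul(-1, -549)), -1463), Add(Pow(Add(23, -46), -1), -1455)), -159) = Add(Mul(Add(Add(-238, 549), -1463), Add(Pow(-23, -1), -1455)), -159) = Add(Mul(Add(311, -1463), Add(Rational(-1, 23), -1455)), -159) = Add(Mul(-1152, Rational(-33466, 23)), -159) = Add(Rational(38552832, 23), -159) = Rational(38549175, 23)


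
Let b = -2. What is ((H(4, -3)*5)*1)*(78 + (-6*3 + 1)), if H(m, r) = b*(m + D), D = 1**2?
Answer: -3050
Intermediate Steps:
D = 1
H(m, r) = -2 - 2*m (H(m, r) = -2*(m + 1) = -2*(1 + m) = -2 - 2*m)
((H(4, -3)*5)*1)*(78 + (-6*3 + 1)) = (((-2 - 2*4)*5)*1)*(78 + (-6*3 + 1)) = (((-2 - 8)*5)*1)*(78 + (-18 + 1)) = (-10*5*1)*(78 - 17) = -50*1*61 = -50*61 = -3050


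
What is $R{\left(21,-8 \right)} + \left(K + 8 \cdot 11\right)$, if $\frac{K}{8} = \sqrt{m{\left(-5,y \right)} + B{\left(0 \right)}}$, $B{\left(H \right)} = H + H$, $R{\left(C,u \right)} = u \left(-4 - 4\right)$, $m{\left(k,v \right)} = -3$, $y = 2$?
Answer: $152 + 8 i \sqrt{3} \approx 152.0 + 13.856 i$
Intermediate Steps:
$R{\left(C,u \right)} = - 8 u$ ($R{\left(C,u \right)} = u \left(-8\right) = - 8 u$)
$B{\left(H \right)} = 2 H$
$K = 8 i \sqrt{3}$ ($K = 8 \sqrt{-3 + 2 \cdot 0} = 8 \sqrt{-3 + 0} = 8 \sqrt{-3} = 8 i \sqrt{3} \approx 13.856 i$)
$R{\left(21,-8 \right)} + \left(K + 8 \cdot 11\right) = \left(-8\right) \left(-8\right) + \left(8 i \sqrt{3} + 8 \cdot 11\right) = 64 + \left(8 i \sqrt{3} + 88\right) = 64 + \left(88 + 8 i \sqrt{3}\right) = 152 + 8 i \sqrt{3}$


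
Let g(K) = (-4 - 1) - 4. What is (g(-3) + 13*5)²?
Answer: 3136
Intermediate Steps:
g(K) = -9 (g(K) = -5 - 4 = -9)
(g(-3) + 13*5)² = (-9 + 13*5)² = (-9 + 65)² = 56² = 3136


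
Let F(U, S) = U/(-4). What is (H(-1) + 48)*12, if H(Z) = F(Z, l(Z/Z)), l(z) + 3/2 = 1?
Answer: 579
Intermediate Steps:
l(z) = -½ (l(z) = -3/2 + 1 = -½)
F(U, S) = -U/4 (F(U, S) = U*(-¼) = -U/4)
H(Z) = -Z/4
(H(-1) + 48)*12 = (-¼*(-1) + 48)*12 = (¼ + 48)*12 = (193/4)*12 = 579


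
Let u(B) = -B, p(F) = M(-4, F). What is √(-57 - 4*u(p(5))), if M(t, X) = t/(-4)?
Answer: I*√53 ≈ 7.2801*I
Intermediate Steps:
M(t, X) = -t/4 (M(t, X) = t*(-¼) = -t/4)
p(F) = 1 (p(F) = -¼*(-4) = 1)
√(-57 - 4*u(p(5))) = √(-57 - (-4)) = √(-57 - 4*(-1)) = √(-57 + 4) = √(-53) = I*√53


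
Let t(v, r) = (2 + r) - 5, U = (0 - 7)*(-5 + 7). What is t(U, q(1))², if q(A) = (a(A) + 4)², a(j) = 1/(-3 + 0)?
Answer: 8836/81 ≈ 109.09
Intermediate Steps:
a(j) = -⅓ (a(j) = 1/(-3) = -⅓)
U = -14 (U = -7*2 = -14)
q(A) = 121/9 (q(A) = (-⅓ + 4)² = (11/3)² = 121/9)
t(v, r) = -3 + r
t(U, q(1))² = (-3 + 121/9)² = (94/9)² = 8836/81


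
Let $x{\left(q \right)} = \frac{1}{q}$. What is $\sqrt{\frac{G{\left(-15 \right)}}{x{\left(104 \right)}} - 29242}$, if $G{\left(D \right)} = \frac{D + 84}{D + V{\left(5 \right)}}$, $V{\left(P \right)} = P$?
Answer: $\frac{11 i \sqrt{6190}}{5} \approx 173.09 i$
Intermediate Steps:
$G{\left(D \right)} = \frac{84 + D}{5 + D}$ ($G{\left(D \right)} = \frac{D + 84}{D + 5} = \frac{84 + D}{5 + D}$)
$\sqrt{\frac{G{\left(-15 \right)}}{x{\left(104 \right)}} - 29242} = \sqrt{\frac{\frac{1}{5 - 15} \left(84 - 15\right)}{\frac{1}{104}} - 29242} = \sqrt{\frac{1}{-10} \cdot 69 \frac{1}{\frac{1}{104}} - 29242} = \sqrt{\left(- \frac{1}{10}\right) 69 \cdot 104 - 29242} = \sqrt{\left(- \frac{69}{10}\right) 104 - 29242} = \sqrt{- \frac{3588}{5} - 29242} = \sqrt{- \frac{149798}{5}} = \frac{11 i \sqrt{6190}}{5}$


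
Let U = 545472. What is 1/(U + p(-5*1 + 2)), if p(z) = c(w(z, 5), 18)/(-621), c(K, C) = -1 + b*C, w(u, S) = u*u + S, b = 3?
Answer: 621/338738059 ≈ 1.8333e-6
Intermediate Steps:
w(u, S) = S + u² (w(u, S) = u² + S = S + u²)
c(K, C) = -1 + 3*C
p(z) = -53/621 (p(z) = (-1 + 3*18)/(-621) = (-1 + 54)*(-1/621) = 53*(-1/621) = -53/621)
1/(U + p(-5*1 + 2)) = 1/(545472 - 53/621) = 1/(338738059/621) = 621/338738059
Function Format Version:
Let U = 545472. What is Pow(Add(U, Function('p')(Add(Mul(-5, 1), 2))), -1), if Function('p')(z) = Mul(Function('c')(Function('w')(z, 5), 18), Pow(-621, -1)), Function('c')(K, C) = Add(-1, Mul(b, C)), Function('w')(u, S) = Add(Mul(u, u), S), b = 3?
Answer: Rational(621, 338738059) ≈ 1.8333e-6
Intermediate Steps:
Function('w')(u, S) = Add(S, Pow(u, 2)) (Function('w')(u, S) = Add(Pow(u, 2), S) = Add(S, Pow(u, 2)))
Function('c')(K, C) = Add(-1, Mul(3, C))
Function('p')(z) = Rational(-53, 621) (Function('p')(z) = Mul(Add(-1, Mul(3, 18)), Pow(-621, -1)) = Mul(Add(-1, 54), Rational(-1, 621)) = Mul(53, Rational(-1, 621)) = Rational(-53, 621))
Pow(Add(U, Function('p')(Add(Mul(-5, 1), 2))), -1) = Pow(Add(545472, Rational(-53, 621)), -1) = Pow(Rational(338738059, 621), -1) = Rational(621, 338738059)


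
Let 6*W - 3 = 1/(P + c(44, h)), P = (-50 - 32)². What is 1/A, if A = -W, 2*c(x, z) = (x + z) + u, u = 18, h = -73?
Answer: -80622/40313 ≈ -1.9999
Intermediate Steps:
P = 6724 (P = (-82)² = 6724)
c(x, z) = 9 + x/2 + z/2 (c(x, z) = ((x + z) + 18)/2 = (18 + x + z)/2 = 9 + x/2 + z/2)
W = 40313/80622 (W = ½ + 1/(6*(6724 + (9 + (½)*44 + (½)*(-73)))) = ½ + 1/(6*(6724 + (9 + 22 - 73/2))) = ½ + 1/(6*(6724 - 11/2)) = ½ + 1/(6*(13437/2)) = ½ + (⅙)*(2/13437) = ½ + 1/40311 = 40313/80622 ≈ 0.50002)
A = -40313/80622 (A = -1*40313/80622 = -40313/80622 ≈ -0.50002)
1/A = 1/(-40313/80622) = -80622/40313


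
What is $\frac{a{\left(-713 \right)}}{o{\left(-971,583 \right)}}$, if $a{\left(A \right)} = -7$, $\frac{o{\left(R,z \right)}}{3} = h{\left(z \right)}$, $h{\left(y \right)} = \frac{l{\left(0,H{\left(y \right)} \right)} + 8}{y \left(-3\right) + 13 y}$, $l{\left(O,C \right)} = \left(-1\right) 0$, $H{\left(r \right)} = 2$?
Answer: $- \frac{20405}{12} \approx -1700.4$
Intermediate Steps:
$l{\left(O,C \right)} = 0$
$h{\left(y \right)} = \frac{4}{5 y}$ ($h{\left(y \right)} = \frac{0 + 8}{y \left(-3\right) + 13 y} = \frac{8}{- 3 y + 13 y} = \frac{8}{10 y} = 8 \frac{1}{10 y} = \frac{4}{5 y}$)
$o{\left(R,z \right)} = \frac{12}{5 z}$ ($o{\left(R,z \right)} = 3 \frac{4}{5 z} = \frac{12}{5 z}$)
$\frac{a{\left(-713 \right)}}{o{\left(-971,583 \right)}} = - \frac{7}{\frac{12}{5} \cdot \frac{1}{583}} = - \frac{7}{\frac{12}{2915}} = \left(-7\right) \frac{2915}{12} = - \frac{20405}{12}$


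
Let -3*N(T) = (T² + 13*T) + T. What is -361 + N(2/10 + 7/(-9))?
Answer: -2177371/6075 ≈ -358.42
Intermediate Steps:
N(T) = -14*T/3 - T²/3 (N(T) = -((T² + 13*T) + T)/3 = -(T² + 14*T)/3 = -14*T/3 - T²/3)
-361 + N(2/10 + 7/(-9)) = -361 - (2/10 + 7/(-9))*(14 + (2/10 + 7/(-9)))/3 = -361 - (2*(⅒) + 7*(-⅑))*(14 + (2*(⅒) + 7*(-⅑)))/3 = -361 - (⅕ - 7/9)*(14 + (⅕ - 7/9))/3 = -361 - ⅓*(-26/45)*(14 - 26/45) = -361 - ⅓*(-26/45)*604/45 = -361 + 15704/6075 = -2177371/6075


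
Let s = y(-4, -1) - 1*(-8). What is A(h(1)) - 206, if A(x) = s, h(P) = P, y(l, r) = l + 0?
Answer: -202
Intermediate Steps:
y(l, r) = l
s = 4 (s = -4 - 1*(-8) = -4 + 8 = 4)
A(x) = 4
A(h(1)) - 206 = 4 - 206 = -202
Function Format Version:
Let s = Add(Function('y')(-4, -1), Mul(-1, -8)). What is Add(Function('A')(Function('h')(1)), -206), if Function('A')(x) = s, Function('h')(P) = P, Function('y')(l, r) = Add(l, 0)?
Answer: -202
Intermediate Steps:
Function('y')(l, r) = l
s = 4 (s = Add(-4, Mul(-1, -8)) = Add(-4, 8) = 4)
Function('A')(x) = 4
Add(Function('A')(Function('h')(1)), -206) = Add(4, -206) = -202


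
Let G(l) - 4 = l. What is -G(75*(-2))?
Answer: 146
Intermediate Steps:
G(l) = 4 + l
-G(75*(-2)) = -(4 + 75*(-2)) = -(4 - 150) = -1*(-146) = 146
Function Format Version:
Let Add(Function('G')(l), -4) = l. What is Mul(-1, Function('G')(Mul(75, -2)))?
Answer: 146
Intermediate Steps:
Function('G')(l) = Add(4, l)
Mul(-1, Function('G')(Mul(75, -2))) = Mul(-1, Add(4, Mul(75, -2))) = Mul(-1, Add(4, -150)) = Mul(-1, -146) = 146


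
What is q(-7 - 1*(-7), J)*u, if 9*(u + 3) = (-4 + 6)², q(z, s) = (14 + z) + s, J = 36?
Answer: -1150/9 ≈ -127.78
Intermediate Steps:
q(z, s) = 14 + s + z
u = -23/9 (u = -3 + (-4 + 6)²/9 = -3 + (⅑)*2² = -3 + (⅑)*4 = -3 + 4/9 = -23/9 ≈ -2.5556)
q(-7 - 1*(-7), J)*u = (14 + 36 + (-7 - 1*(-7)))*(-23/9) = (14 + 36 + (-7 + 7))*(-23/9) = (14 + 36 + 0)*(-23/9) = 50*(-23/9) = -1150/9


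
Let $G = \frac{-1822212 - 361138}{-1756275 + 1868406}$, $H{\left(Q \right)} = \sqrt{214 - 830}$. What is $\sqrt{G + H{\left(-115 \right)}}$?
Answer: $\frac{\sqrt{-27202357650 + 2794080258 i \sqrt{154}}}{37377} \approx 2.4571 + 5.0506 i$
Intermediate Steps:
$H{\left(Q \right)} = 2 i \sqrt{154}$ ($H{\left(Q \right)} = \sqrt{-616} = 2 i \sqrt{154}$)
$G = - \frac{2183350}{112131} \approx -19.471$
$\sqrt{G + H{\left(-115 \right)}} = \sqrt{- \frac{2183350}{112131} + 2 i \sqrt{154}}$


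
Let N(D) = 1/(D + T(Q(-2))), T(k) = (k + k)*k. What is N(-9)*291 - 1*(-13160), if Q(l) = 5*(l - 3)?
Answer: 16331851/1241 ≈ 13160.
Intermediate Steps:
Q(l) = -15 + 5*l (Q(l) = 5*(-3 + l) = -15 + 5*l)
T(k) = 2*k² (T(k) = (2*k)*k = 2*k²)
N(D) = 1/(1250 + D) (N(D) = 1/(D + 2*(-15 + 5*(-2))²) = 1/(D + 2*(-15 - 10)²) = 1/(D + 2*(-25)²) = 1/(D + 2*625) = 1/(D + 1250) = 1/(1250 + D))
N(-9)*291 - 1*(-13160) = 291/(1250 - 9) - 1*(-13160) = 291/1241 + 13160 = 16331851/1241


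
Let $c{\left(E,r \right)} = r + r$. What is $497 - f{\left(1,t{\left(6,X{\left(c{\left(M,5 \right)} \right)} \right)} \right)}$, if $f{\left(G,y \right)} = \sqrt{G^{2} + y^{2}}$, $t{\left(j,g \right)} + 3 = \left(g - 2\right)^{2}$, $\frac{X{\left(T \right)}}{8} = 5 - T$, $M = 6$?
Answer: $497 - \sqrt{3101122} \approx -1264.0$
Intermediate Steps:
$c{\left(E,r \right)} = 2 r$
$X{\left(T \right)} = 40 - 8 T$ ($X{\left(T \right)} = 8 \left(5 - T\right) = 40 - 8 T$)
$t{\left(j,g \right)} = -3 + \left(-2 + g\right)^{2}$ ($t{\left(j,g \right)} = -3 + \left(g - 2\right)^{2} = -3 + \left(-2 + g\right)^{2}$)
$497 - f{\left(1,t{\left(6,X{\left(c{\left(M,5 \right)} \right)} \right)} \right)} = 497 - \sqrt{1^{2} + \left(-3 + \left(-2 + \left(40 - 8 \cdot 2 \cdot 5\right)\right)^{2}\right)^{2}} = 497 - \sqrt{1 + \left(-3 + \left(-2 + \left(40 - 80\right)\right)^{2}\right)^{2}} = 497 - \sqrt{1 + \left(-3 + \left(-2 - 40\right)^{2}\right)^{2}} = 497 - \sqrt{1 + \left(-3 + \left(-42\right)^{2}\right)^{2}} = 497 - \sqrt{1 + \left(-3 + 1764\right)^{2}} = 497 - \sqrt{1 + 1761^{2}} = 497 - \sqrt{1 + 3101121} = 497 - \sqrt{3101122}$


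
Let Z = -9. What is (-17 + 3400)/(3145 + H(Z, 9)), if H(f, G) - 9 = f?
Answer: 199/185 ≈ 1.0757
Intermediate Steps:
H(f, G) = 9 + f
(-17 + 3400)/(3145 + H(Z, 9)) = (-17 + 3400)/(3145 + (9 - 9)) = 3383/(3145 + 0) = 3383/3145 = 3383*(1/3145) = 199/185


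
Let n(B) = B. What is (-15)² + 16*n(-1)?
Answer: 209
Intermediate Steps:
(-15)² + 16*n(-1) = (-15)² + 16*(-1) = 225 - 16 = 209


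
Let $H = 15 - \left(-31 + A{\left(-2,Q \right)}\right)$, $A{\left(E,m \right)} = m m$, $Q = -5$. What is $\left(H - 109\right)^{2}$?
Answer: $7744$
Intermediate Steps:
$A{\left(E,m \right)} = m^{2}$
$H = 21$ ($H = 15 - \left(-31 + \left(-5\right)^{2}\right) = 15 - \left(-31 + 25\right) = 15 - -6 = 15 + 6 = 21$)
$\left(H - 109\right)^{2} = \left(21 - 109\right)^{2} = \left(-88\right)^{2} = 7744$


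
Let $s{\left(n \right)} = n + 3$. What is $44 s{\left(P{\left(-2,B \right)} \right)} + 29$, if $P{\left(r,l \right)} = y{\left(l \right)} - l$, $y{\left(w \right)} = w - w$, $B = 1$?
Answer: $117$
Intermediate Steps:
$y{\left(w \right)} = 0$
$P{\left(r,l \right)} = - l$ ($P{\left(r,l \right)} = 0 - l = - l$)
$s{\left(n \right)} = 3 + n$
$44 s{\left(P{\left(-2,B \right)} \right)} + 29 = 44 \left(3 - 1\right) + 29 = 44 \cdot 2 + 29 = 88 + 29 = 117$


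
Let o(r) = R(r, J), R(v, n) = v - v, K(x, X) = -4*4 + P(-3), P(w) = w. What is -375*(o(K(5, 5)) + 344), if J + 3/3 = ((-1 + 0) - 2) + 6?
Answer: -129000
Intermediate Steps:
K(x, X) = -19 (K(x, X) = -4*4 - 3 = -16 - 3 = -19)
J = 2 (J = -1 + (((-1 + 0) - 2) + 6) = -1 + ((-1 - 2) + 6) = -1 + (-3 + 6) = -1 + 3 = 2)
R(v, n) = 0
o(r) = 0
-375*(o(K(5, 5)) + 344) = -375*(0 + 344) = -375*344 = -129000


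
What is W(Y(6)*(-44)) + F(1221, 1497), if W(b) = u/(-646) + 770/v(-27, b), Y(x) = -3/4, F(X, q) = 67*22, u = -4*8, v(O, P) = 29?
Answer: 14056132/9367 ≈ 1500.6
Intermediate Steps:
u = -32
F(X, q) = 1474
Y(x) = -¾ (Y(x) = -3*¼ = -¾)
W(b) = 249174/9367 (W(b) = -32/(-646) + 770/29 = -32*(-1/646) + 770*(1/29) = 16/323 + 770/29 = 249174/9367)
W(Y(6)*(-44)) + F(1221, 1497) = 249174/9367 + 1474 = 14056132/9367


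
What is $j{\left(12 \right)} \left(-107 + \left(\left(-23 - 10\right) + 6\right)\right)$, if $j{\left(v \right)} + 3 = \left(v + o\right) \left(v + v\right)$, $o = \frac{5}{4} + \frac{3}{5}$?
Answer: $- \frac{220698}{5} \approx -44140.0$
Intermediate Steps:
$o = \frac{37}{20}$ ($o = 5 \cdot \frac{1}{4} + 3 \cdot \frac{1}{5} = \frac{5}{4} + \frac{3}{5} = \frac{37}{20} \approx 1.85$)
$j{\left(v \right)} = -3 + 2 v \left(\frac{37}{20} + v\right)$ ($j{\left(v \right)} = -3 + \left(v + \frac{37}{20}\right) \left(v + v\right) = -3 + \left(\frac{37}{20} + v\right) 2 v = -3 + 2 v \left(\frac{37}{20} + v\right)$)
$j{\left(12 \right)} \left(-107 + \left(\left(-23 - 10\right) + 6\right)\right) = \left(-3 + 2 \cdot 12^{2} + \frac{37}{10} \cdot 12\right) \left(-107 + \left(\left(-23 - 10\right) + 6\right)\right) = \left(-3 + 2 \cdot 144 + \frac{222}{5}\right) \left(-107 + \left(-33 + 6\right)\right) = \left(-3 + 288 + \frac{222}{5}\right) \left(-107 - 27\right) = \frac{1647}{5} \left(-134\right) = - \frac{220698}{5}$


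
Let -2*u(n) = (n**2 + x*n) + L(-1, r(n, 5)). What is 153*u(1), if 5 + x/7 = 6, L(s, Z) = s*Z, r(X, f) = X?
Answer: -1071/2 ≈ -535.50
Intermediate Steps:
L(s, Z) = Z*s
x = 7 (x = -35 + 7*6 = -35 + 42 = 7)
u(n) = -3*n - n**2/2 (u(n) = -((n**2 + 7*n) + n*(-1))/2 = -((n**2 + 7*n) - n)/2 = -(n**2 + 6*n)/2 = -3*n - n**2/2)
153*u(1) = 153*((1/2)*1*(-6 - 1*1)) = 153*((1/2)*1*(-6 - 1)) = 153*((1/2)*1*(-7)) = 153*(-7/2) = -1071/2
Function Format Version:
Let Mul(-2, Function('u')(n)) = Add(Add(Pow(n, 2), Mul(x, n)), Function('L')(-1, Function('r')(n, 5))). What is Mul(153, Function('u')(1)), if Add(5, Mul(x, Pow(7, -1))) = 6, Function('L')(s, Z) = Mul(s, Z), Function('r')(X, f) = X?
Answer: Rational(-1071, 2) ≈ -535.50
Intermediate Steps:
Function('L')(s, Z) = Mul(Z, s)
x = 7 (x = Add(-35, Mul(7, 6)) = Add(-35, 42) = 7)
Function('u')(n) = Add(Mul(-3, n), Mul(Rational(-1, 2), Pow(n, 2))) (Function('u')(n) = Mul(Rational(-1, 2), Add(Add(Pow(n, 2), Mul(7, n)), Mul(n, -1))) = Mul(Rational(-1, 2), Add(Add(Pow(n, 2), Mul(7, n)), Mul(-1, n))) = Mul(Rational(-1, 2), Add(Pow(n, 2), Mul(6, n))) = Add(Mul(-3, n), Mul(Rational(-1, 2), Pow(n, 2))))
Mul(153, Function('u')(1)) = Mul(153, Mul(Rational(1, 2), 1, Add(-6, Mul(-1, 1)))) = Mul(153, Mul(Rational(1, 2), 1, Add(-6, -1))) = Mul(153, Mul(Rational(1, 2), 1, -7)) = Mul(153, Rational(-7, 2)) = Rational(-1071, 2)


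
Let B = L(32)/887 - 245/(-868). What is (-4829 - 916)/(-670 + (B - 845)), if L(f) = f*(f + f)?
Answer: 210627020/55448941 ≈ 3.7986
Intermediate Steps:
L(f) = 2*f**2 (L(f) = f*(2*f) = 2*f**2)
B = 284997/109988 (B = (2*32**2)/887 - 245/(-868) = (2*1024)*(1/887) - 245*(-1/868) = 2048*(1/887) + 35/124 = 2048/887 + 35/124 = 284997/109988 ≈ 2.5912)
(-4829 - 916)/(-670 + (B - 845)) = (-4829 - 916)/(-670 + (284997/109988 - 845)) = -5745/(-670 - 92654863/109988) = -5745/(-166346823/109988) = -5745*(-109988/166346823) = 210627020/55448941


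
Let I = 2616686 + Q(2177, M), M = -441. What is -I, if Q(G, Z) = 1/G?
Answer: -5696525423/2177 ≈ -2.6167e+6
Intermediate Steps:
I = 5696525423/2177 (I = 2616686 + 1/2177 = 5696525423/2177 ≈ 2.6167e+6)
-I = -1*5696525423/2177 = -5696525423/2177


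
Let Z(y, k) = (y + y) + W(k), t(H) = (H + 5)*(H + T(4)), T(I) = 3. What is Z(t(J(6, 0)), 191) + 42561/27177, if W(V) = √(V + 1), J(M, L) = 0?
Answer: 285957/9059 + 8*√3 ≈ 45.422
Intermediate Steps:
W(V) = √(1 + V)
t(H) = (3 + H)*(5 + H) (t(H) = (H + 5)*(H + 3) = (5 + H)*(3 + H) = (3 + H)*(5 + H))
Z(y, k) = √(1 + k) + 2*y (Z(y, k) = (y + y) + √(1 + k) = 2*y + √(1 + k) = √(1 + k) + 2*y)
Z(t(J(6, 0)), 191) + 42561/27177 = (√(1 + 191) + 2*(15 + 0² + 8*0)) + 42561/27177 = (√192 + 2*(15 + 0 + 0)) + 42561*(1/27177) = (8*√3 + 2*15) + 14187/9059 = (8*√3 + 30) + 14187/9059 = (30 + 8*√3) + 14187/9059 = 285957/9059 + 8*√3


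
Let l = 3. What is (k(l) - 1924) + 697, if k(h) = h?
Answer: -1224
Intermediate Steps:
(k(l) - 1924) + 697 = (3 - 1924) + 697 = -1921 + 697 = -1224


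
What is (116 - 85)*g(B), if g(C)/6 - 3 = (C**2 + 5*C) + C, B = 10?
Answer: 30318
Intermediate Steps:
g(C) = 18 + 6*C**2 + 36*C (g(C) = 18 + 6*((C**2 + 5*C) + C) = 18 + 6*(C**2 + 6*C) = 18 + (6*C**2 + 36*C) = 18 + 6*C**2 + 36*C)
(116 - 85)*g(B) = (116 - 85)*(18 + 6*10**2 + 36*10) = 31*(18 + 6*100 + 360) = 31*(18 + 600 + 360) = 31*978 = 30318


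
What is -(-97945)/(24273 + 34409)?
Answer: 97945/58682 ≈ 1.6691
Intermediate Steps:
-(-97945)/(24273 + 34409) = -(-97945)/58682 = -1*(-97945/58682) = 97945/58682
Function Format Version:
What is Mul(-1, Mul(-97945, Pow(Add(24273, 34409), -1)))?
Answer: Rational(97945, 58682) ≈ 1.6691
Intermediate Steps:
Mul(-1, Mul(-97945, Pow(Add(24273, 34409), -1))) = Mul(-1, Mul(-97945, Pow(58682, -1))) = Mul(-1, Mul(-97945, Rational(1, 58682))) = Mul(-1, Rational(-97945, 58682)) = Rational(97945, 58682)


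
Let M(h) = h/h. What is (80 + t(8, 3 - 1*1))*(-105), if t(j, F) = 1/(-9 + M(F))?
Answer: -67095/8 ≈ -8386.9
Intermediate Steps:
M(h) = 1
t(j, F) = -⅛ (t(j, F) = 1/(-9 + 1) = 1/(-8) = -⅛)
(80 + t(8, 3 - 1*1))*(-105) = (80 - ⅛)*(-105) = (639/8)*(-105) = -67095/8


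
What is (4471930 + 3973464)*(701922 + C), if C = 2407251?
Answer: 26258190999162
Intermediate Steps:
(4471930 + 3973464)*(701922 + C) = (4471930 + 3973464)*(701922 + 2407251) = 8445394*3109173 = 26258190999162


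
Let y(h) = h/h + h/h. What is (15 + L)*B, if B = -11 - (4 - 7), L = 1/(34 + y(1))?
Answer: -1082/9 ≈ -120.22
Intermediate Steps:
y(h) = 2 (y(h) = 1 + 1 = 2)
L = 1/36 (L = 1/(34 + 2) = 1/36 ≈ 0.027778)
B = -8 (B = -11 - 1*(-3) = -11 + 3 = -8)
(15 + L)*B = (15 + 1/36)*(-8) = (541/36)*(-8) = -1082/9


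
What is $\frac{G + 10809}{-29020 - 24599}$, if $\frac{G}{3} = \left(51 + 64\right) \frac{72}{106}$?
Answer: $- \frac{195099}{947269} \approx -0.20596$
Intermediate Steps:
$G = \frac{12420}{53}$ ($G = 3 \left(51 + 64\right) \frac{72}{106} = 3 \cdot 115 \cdot 72 \cdot \frac{1}{106} = 3 \cdot 115 \cdot \frac{36}{53} = 3 \cdot \frac{4140}{53} = \frac{12420}{53} \approx 234.34$)
$\frac{G + 10809}{-29020 - 24599} = \frac{\frac{12420}{53} + 10809}{-29020 - 24599} = \frac{585297}{53 \left(-53619\right)} = \frac{585297}{53} \left(- \frac{1}{53619}\right) = - \frac{195099}{947269}$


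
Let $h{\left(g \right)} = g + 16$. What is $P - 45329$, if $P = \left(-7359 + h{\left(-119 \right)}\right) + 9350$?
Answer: $-43441$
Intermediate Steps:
$h{\left(g \right)} = 16 + g$
$P = 1888$ ($P = \left(-7359 + \left(16 - 119\right)\right) + 9350 = \left(-7359 - 103\right) + 9350 = -7462 + 9350 = 1888$)
$P - 45329 = 1888 - 45329 = -43441$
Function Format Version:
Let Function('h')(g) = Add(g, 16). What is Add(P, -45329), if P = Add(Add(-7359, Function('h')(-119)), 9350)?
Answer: -43441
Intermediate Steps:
Function('h')(g) = Add(16, g)
P = 1888 (P = Add(Add(-7359, Add(16, -119)), 9350) = Add(Add(-7359, -103), 9350) = Add(-7462, 9350) = 1888)
Add(P, -45329) = Add(1888, -45329) = -43441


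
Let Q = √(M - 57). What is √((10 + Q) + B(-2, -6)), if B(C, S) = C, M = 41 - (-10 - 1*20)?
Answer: √(8 + √14) ≈ 3.4266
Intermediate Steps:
M = 71 (M = 41 - (-10 - 20) = 41 - 1*(-30) = 41 + 30 = 71)
Q = √14 (Q = √(71 - 57) = √14 ≈ 3.7417)
√((10 + Q) + B(-2, -6)) = √((10 + √14) - 2) = √(8 + √14)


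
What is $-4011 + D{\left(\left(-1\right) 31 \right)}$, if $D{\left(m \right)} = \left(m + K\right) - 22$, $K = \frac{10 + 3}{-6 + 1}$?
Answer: $- \frac{20333}{5} \approx -4066.6$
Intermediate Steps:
$K = - \frac{13}{5}$ ($K = \frac{13}{-5} = 13 \left(- \frac{1}{5}\right) = - \frac{13}{5} \approx -2.6$)
$D{\left(m \right)} = - \frac{123}{5} + m$ ($D{\left(m \right)} = \left(m - \frac{13}{5}\right) - 22 = \left(- \frac{13}{5} + m\right) - 22 = - \frac{123}{5} + m$)
$-4011 + D{\left(\left(-1\right) 31 \right)} = -4011 - \frac{278}{5} = - \frac{20333}{5}$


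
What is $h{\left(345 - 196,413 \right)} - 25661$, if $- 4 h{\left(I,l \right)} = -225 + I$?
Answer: $-25642$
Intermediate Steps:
$h{\left(I,l \right)} = \frac{225}{4} - \frac{I}{4}$ ($h{\left(I,l \right)} = - \frac{-225 + I}{4} = \frac{225}{4} - \frac{I}{4}$)
$h{\left(345 - 196,413 \right)} - 25661 = \left(\frac{225}{4} - \frac{345 - 196}{4}\right) - 25661 = \left(\frac{225}{4} - \frac{149}{4}\right) - 25661 = 19 - 25661 = -25642$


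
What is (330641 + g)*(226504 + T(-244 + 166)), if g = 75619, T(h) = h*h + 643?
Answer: 94752426060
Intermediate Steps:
T(h) = 643 + h² (T(h) = h² + 643 = 643 + h²)
(330641 + g)*(226504 + T(-244 + 166)) = (330641 + 75619)*(226504 + (643 + (-244 + 166)²)) = 406260*(226504 + (643 + (-78)²)) = 406260*(226504 + (643 + 6084)) = 406260*(226504 + 6727) = 406260*233231 = 94752426060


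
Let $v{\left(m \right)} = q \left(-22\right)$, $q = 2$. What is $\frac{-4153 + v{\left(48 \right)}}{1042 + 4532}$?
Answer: $- \frac{1399}{1858} \approx -0.75296$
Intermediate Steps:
$v{\left(m \right)} = -44$ ($v{\left(m \right)} = 2 \left(-22\right) = -44$)
$\frac{-4153 + v{\left(48 \right)}}{1042 + 4532} = \frac{-4153 - 44}{1042 + 4532} = - \frac{4197}{5574} = \left(-4197\right) \frac{1}{5574} = - \frac{1399}{1858}$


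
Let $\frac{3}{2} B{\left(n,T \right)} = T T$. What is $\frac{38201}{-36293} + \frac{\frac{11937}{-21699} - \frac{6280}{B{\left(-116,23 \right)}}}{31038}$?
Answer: $- \frac{4539275704709009}{4310133625452438} \approx -1.0532$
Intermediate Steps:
$B{\left(n,T \right)} = \frac{2 T^{2}}{3}$ ($B{\left(n,T \right)} = \frac{2 T T}{3} = \frac{2 T^{2}}{3}$)
$\frac{38201}{-36293} + \frac{\frac{11937}{-21699} - \frac{6280}{B{\left(-116,23 \right)}}}{31038} = \frac{38201}{-36293} + \frac{\frac{11937}{-21699} - \frac{6280}{\frac{2}{3} \cdot 23^{2}}}{31038} = 38201 \left(- \frac{1}{36293}\right) + \left(11937 \left(- \frac{1}{21699}\right) - \frac{6280}{\frac{2}{3} \cdot 529}\right) \frac{1}{31038} = - \frac{38201}{36293} + \left(- \frac{3979}{7233} - \frac{6280}{\frac{1058}{3}}\right) \frac{1}{31038} = - \frac{38201}{36293} + \left(- \frac{3979}{7233} - \frac{9420}{529}\right) \frac{1}{31038} = - \frac{38201}{36293} - \frac{70239751}{118759364766} = - \frac{4539275704709009}{4310133625452438}$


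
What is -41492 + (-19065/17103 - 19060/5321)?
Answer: -1258803167347/30335021 ≈ -41497.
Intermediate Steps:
-41492 + (-19065/17103 - 19060/5321) = -41492 + (-19065*1/17103 - 19060*1/5321) = -41492 + (-6355/5701 - 19060/5321) = -41492 - 142476015/30335021 = -1258803167347/30335021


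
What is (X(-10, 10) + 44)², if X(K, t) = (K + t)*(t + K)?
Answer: 1936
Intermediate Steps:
X(K, t) = (K + t)² (X(K, t) = (K + t)*(K + t) = (K + t)²)
(X(-10, 10) + 44)² = ((-10 + 10)² + 44)² = (0² + 44)² = (0 + 44)² = 44² = 1936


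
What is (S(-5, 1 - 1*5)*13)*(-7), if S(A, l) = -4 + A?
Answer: 819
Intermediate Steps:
(S(-5, 1 - 1*5)*13)*(-7) = ((-4 - 5)*13)*(-7) = -9*13*(-7) = -117*(-7) = 819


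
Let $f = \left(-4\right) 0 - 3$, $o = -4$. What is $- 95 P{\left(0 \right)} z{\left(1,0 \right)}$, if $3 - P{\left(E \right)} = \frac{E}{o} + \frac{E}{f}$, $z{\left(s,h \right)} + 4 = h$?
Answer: $1140$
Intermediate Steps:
$z{\left(s,h \right)} = -4 + h$
$f = -3$ ($f = 0 - 3 = -3$)
$P{\left(E \right)} = 3 + \frac{7 E}{12}$ ($P{\left(E \right)} = 3 - \left(\frac{E}{-4} + \frac{E}{-3}\right) = 3 - \left(E \left(- \frac{1}{4}\right) + E \left(- \frac{1}{3}\right)\right) = 3 - \left(- \frac{E}{4} - \frac{E}{3}\right) = 3 - - \frac{7 E}{12} = 3 + \frac{7 E}{12}$)
$- 95 P{\left(0 \right)} z{\left(1,0 \right)} = - 95 \left(3 + \frac{7}{12} \cdot 0\right) \left(-4 + 0\right) = - 95 \left(3 + 0\right) \left(-4\right) = \left(-95\right) 3 \left(-4\right) = \left(-285\right) \left(-4\right) = 1140$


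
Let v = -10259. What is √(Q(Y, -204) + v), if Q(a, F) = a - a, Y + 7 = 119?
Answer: I*√10259 ≈ 101.29*I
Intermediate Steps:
Y = 112 (Y = -7 + 119 = 112)
Q(a, F) = 0
√(Q(Y, -204) + v) = √(0 - 10259) = √(-10259) = I*√10259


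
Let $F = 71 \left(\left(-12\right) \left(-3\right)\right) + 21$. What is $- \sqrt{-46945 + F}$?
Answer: $- 4 i \sqrt{2773} \approx - 210.64 i$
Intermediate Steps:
$F = 2577$ ($F = 71 \cdot 36 + 21 = 2556 + 21 = 2577$)
$- \sqrt{-46945 + F} = - \sqrt{-46945 + 2577} = - \sqrt{-44368} = - 4 i \sqrt{2773}$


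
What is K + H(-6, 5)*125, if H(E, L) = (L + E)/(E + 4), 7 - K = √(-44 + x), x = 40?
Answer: 139/2 - 2*I ≈ 69.5 - 2.0*I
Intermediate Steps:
K = 7 - 2*I (K = 7 - √(-44 + 40) = 7 - √(-4) = 7 - 2*I ≈ 7.0 - 2.0*I)
H(E, L) = (E + L)/(4 + E)
K + H(-6, 5)*125 = (7 - 2*I) + ((-6 + 5)/(4 - 6))*125 = (7 - 2*I) + (-1/(-2))*125 = (7 - 2*I) - ½*(-1)*125 = (7 - 2*I) + (½)*125 = (7 - 2*I) + 125/2 = 139/2 - 2*I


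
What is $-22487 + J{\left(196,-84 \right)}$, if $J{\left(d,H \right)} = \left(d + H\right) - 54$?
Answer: $-22429$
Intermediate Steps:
$J{\left(d,H \right)} = -54 + H + d$ ($J{\left(d,H \right)} = \left(H + d\right) - 54 = -54 + H + d$)
$-22487 + J{\left(196,-84 \right)} = -22487 - -58 = -22487 + 58 = -22429$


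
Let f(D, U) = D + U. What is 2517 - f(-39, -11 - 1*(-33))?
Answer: 2534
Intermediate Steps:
2517 - f(-39, -11 - 1*(-33)) = 2517 - (-39 + (-11 - 1*(-33))) = 2517 - (-39 + (-11 + 33)) = 2517 - (-39 + 22) = 2517 - 1*(-17) = 2517 + 17 = 2534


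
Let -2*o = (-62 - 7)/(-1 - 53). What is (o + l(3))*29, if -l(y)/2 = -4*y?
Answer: 24389/36 ≈ 677.47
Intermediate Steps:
l(y) = 8*y (l(y) = -(-8)*y = 8*y)
o = -23/36 (o = -(-62 - 7)/(2*(-1 - 53)) = -(-69)/(2*(-54)) = -(-69)*(-1)/(2*54) = -½*23/18 = -23/36 ≈ -0.63889)
(o + l(3))*29 = (-23/36 + 8*3)*29 = (-23/36 + 24)*29 = (841/36)*29 = 24389/36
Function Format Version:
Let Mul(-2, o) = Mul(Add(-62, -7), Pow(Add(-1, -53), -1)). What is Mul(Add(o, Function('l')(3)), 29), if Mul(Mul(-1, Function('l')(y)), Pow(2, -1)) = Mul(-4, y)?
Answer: Rational(24389, 36) ≈ 677.47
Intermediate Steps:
Function('l')(y) = Mul(8, y) (Function('l')(y) = Mul(-2, Mul(-4, y)) = Mul(8, y))
o = Rational(-23, 36) (o = Mul(Rational(-1, 2), Mul(Add(-62, -7), Pow(Add(-1, -53), -1))) = Mul(Rational(-1, 2), Mul(-69, Pow(-54, -1))) = Mul(Rational(-1, 2), Mul(-69, Rational(-1, 54))) = Mul(Rational(-1, 2), Rational(23, 18)) = Rational(-23, 36) ≈ -0.63889)
Mul(Add(o, Function('l')(3)), 29) = Mul(Add(Rational(-23, 36), Mul(8, 3)), 29) = Mul(Add(Rational(-23, 36), 24), 29) = Mul(Rational(841, 36), 29) = Rational(24389, 36)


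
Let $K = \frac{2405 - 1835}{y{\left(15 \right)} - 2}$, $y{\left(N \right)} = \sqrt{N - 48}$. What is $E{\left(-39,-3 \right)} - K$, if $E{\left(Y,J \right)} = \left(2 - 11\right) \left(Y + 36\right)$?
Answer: $\frac{2139}{37} + \frac{570 i \sqrt{33}}{37} \approx 57.811 + 88.497 i$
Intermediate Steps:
$y{\left(N \right)} = \sqrt{-48 + N}$
$E{\left(Y,J \right)} = -324 - 9 Y$ ($E{\left(Y,J \right)} = - 9 \left(36 + Y\right) = -324 - 9 Y$)
$K = \frac{570}{-2 + i \sqrt{33}}$ ($K = \frac{2405 - 1835}{\sqrt{-48 + 15} - 2} = \frac{570}{\sqrt{-33} - 2} = \frac{570}{i \sqrt{33} - 2} = \frac{570}{-2 + i \sqrt{33}} \approx -30.811 - 88.497 i$)
$E{\left(-39,-3 \right)} - K = \left(-324 - -351\right) - \left(- \frac{1140}{37} - \frac{570 i \sqrt{33}}{37}\right) = \left(-324 + 351\right) + \left(\frac{1140}{37} + \frac{570 i \sqrt{33}}{37}\right) = 27 + \left(\frac{1140}{37} + \frac{570 i \sqrt{33}}{37}\right) = \frac{2139}{37} + \frac{570 i \sqrt{33}}{37}$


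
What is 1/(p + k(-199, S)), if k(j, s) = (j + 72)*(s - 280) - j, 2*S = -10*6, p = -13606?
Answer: 1/25963 ≈ 3.8516e-5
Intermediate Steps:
S = -30 (S = (-10*6)/2 = (1/2)*(-60) = -30)
k(j, s) = -j + (-280 + s)*(72 + j) (k(j, s) = (72 + j)*(-280 + s) - j = (-280 + s)*(72 + j) - j = -j + (-280 + s)*(72 + j))
1/(p + k(-199, S)) = 1/(-13606 + (-20160 - 281*(-199) + 72*(-30) - 199*(-30))) = 1/(-13606 + (-20160 + 55919 - 2160 + 5970)) = 1/(-13606 + 39569) = 1/25963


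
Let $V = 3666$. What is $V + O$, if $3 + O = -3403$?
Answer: $260$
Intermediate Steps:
$O = -3406$ ($O = -3 - 3403 = -3406$)
$V + O = 3666 - 3406 = 260$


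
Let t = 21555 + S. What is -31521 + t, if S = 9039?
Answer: -927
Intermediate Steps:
t = 30594 (t = 21555 + 9039 = 30594)
-31521 + t = -31521 + 30594 = -927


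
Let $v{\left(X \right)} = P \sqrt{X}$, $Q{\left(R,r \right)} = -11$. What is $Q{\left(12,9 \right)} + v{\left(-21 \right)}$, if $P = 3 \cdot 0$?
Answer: $-11$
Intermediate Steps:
$P = 0$
$v{\left(X \right)} = 0$ ($v{\left(X \right)} = 0 \sqrt{X} = 0$)
$Q{\left(12,9 \right)} + v{\left(-21 \right)} = -11 + 0 = -11$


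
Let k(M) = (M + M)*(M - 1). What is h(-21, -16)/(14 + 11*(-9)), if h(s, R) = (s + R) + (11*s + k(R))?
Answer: -276/85 ≈ -3.2471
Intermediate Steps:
k(M) = 2*M*(-1 + M) (k(M) = (2*M)*(-1 + M) = 2*M*(-1 + M))
h(s, R) = R + 12*s + 2*R*(-1 + R) (h(s, R) = (s + R) + (11*s + 2*R*(-1 + R)) = (R + s) + (11*s + 2*R*(-1 + R)) = R + 12*s + 2*R*(-1 + R))
h(-21, -16)/(14 + 11*(-9)) = (-1*(-16) + 2*(-16)² + 12*(-21))/(14 + 11*(-9)) = (16 + 2*256 - 252)/(14 - 99) = (16 + 512 - 252)/(-85) = 276*(-1/85) = -276/85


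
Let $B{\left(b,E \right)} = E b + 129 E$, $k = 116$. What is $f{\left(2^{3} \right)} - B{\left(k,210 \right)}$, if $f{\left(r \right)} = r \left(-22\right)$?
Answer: $-51626$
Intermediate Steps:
$B{\left(b,E \right)} = 129 E + E b$
$f{\left(r \right)} = - 22 r$
$f{\left(2^{3} \right)} - B{\left(k,210 \right)} = - 22 \cdot 2^{3} - 210 \left(129 + 116\right) = \left(-22\right) 8 - 210 \cdot 245 = -176 - 51450 = -51626$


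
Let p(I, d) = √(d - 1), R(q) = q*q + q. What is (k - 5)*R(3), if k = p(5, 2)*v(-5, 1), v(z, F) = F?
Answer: -48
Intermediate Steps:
R(q) = q + q² (R(q) = q² + q = q + q²)
p(I, d) = √(-1 + d)
k = 1 (k = √(-1 + 2)*1 = √1*1 = 1*1 = 1)
(k - 5)*R(3) = (1 - 5)*(3*(1 + 3)) = -12*4 = -4*12 = -48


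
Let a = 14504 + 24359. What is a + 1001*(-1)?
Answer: 37862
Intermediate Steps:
a = 38863
a + 1001*(-1) = 38863 + 1001*(-1) = 38863 - 1001 = 37862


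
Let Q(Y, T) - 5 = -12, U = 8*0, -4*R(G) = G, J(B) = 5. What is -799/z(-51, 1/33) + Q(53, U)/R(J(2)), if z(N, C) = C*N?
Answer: 2613/5 ≈ 522.60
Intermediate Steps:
R(G) = -G/4
U = 0
Q(Y, T) = -7 (Q(Y, T) = 5 - 12 = -7)
-799/z(-51, 1/33) + Q(53, U)/R(J(2)) = -799/(-51/33) - 7/((-¼*5)) = -799/((1/33)*(-51)) - 7/(-5/4) = -799/(-17/11) - 7*(-⅘) = -799*(-11/17) + 28/5 = 517 + 28/5 = 2613/5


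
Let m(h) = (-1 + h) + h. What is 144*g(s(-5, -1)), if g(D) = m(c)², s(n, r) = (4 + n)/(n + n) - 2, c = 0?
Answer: 144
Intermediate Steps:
m(h) = -1 + 2*h
s(n, r) = -2 + (4 + n)/(2*n) (s(n, r) = (4 + n)/((2*n)) - 2 = (4 + n)*(1/(2*n)) - 2 = (4 + n)/(2*n) - 2 = -2 + (4 + n)/(2*n))
g(D) = 1 (g(D) = (-1 + 2*0)² = (-1 + 0)² = (-1)² = 1)
144*g(s(-5, -1)) = 144*1 = 144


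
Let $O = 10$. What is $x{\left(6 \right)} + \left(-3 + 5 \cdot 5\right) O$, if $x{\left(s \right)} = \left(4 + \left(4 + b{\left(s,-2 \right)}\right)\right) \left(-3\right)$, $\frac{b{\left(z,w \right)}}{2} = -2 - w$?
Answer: $196$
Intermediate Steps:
$b{\left(z,w \right)} = -4 - 2 w$ ($b{\left(z,w \right)} = 2 \left(-2 - w\right) = -4 - 2 w$)
$x{\left(s \right)} = -24$ ($x{\left(s \right)} = \left(4 + \left(4 - 0\right)\right) \left(-3\right) = \left(4 + \left(4 + \left(-4 + 4\right)\right)\right) \left(-3\right) = \left(4 + \left(4 + 0\right)\right) \left(-3\right) = \left(4 + 4\right) \left(-3\right) = 8 \left(-3\right) = -24$)
$x{\left(6 \right)} + \left(-3 + 5 \cdot 5\right) O = -24 + \left(-3 + 5 \cdot 5\right) 10 = -24 + \left(-3 + 25\right) 10 = -24 + 22 \cdot 10 = -24 + 220 = 196$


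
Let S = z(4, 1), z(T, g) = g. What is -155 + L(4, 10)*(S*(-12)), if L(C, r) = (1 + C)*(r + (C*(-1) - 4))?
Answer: -275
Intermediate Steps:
S = 1
L(C, r) = (1 + C)*(-4 + r - C) (L(C, r) = (1 + C)*(r + (-C - 4)) = (1 + C)*(r + (-4 - C)) = (1 + C)*(-4 + r - C))
-155 + L(4, 10)*(S*(-12)) = -155 + (-4 + 10 - 1*4**2 - 5*4 + 4*10)*(1*(-12)) = -155 + (-4 + 10 - 1*16 - 20 + 40)*(-12) = -155 + (-4 + 10 - 16 - 20 + 40)*(-12) = -155 + 10*(-12) = -155 - 120 = -275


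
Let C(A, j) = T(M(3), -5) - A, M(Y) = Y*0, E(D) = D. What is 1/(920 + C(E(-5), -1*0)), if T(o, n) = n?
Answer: 1/920 ≈ 0.0010870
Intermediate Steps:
M(Y) = 0
C(A, j) = -5 - A
1/(920 + C(E(-5), -1*0)) = 1/(920 + (-5 - 1*(-5))) = 1/(920 + (-5 + 5)) = 1/(920 + 0) = 1/920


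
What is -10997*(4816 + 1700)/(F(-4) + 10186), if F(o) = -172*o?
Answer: -35828226/5437 ≈ -6589.7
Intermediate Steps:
-10997*(4816 + 1700)/(F(-4) + 10186) = -10997*(4816 + 1700)/(-172*(-4) + 10186) = -10997*6516/(688 + 10186) = -10997/(10874*(1/6516)) = -10997/5437/3258 = -10997*3258/5437 = -35828226/5437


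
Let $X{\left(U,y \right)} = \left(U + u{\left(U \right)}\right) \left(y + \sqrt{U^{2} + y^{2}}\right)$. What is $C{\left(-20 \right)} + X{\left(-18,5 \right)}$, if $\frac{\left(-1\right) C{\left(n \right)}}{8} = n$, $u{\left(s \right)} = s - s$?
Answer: $70 - 18 \sqrt{349} \approx -266.27$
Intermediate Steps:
$u{\left(s \right)} = 0$
$C{\left(n \right)} = - 8 n$
$X{\left(U,y \right)} = U \left(y + \sqrt{U^{2} + y^{2}}\right)$ ($X{\left(U,y \right)} = \left(U + 0\right) \left(y + \sqrt{U^{2} + y^{2}}\right) = U \left(y + \sqrt{U^{2} + y^{2}}\right)$)
$C{\left(-20 \right)} + X{\left(-18,5 \right)} = \left(-8\right) \left(-20\right) - 18 \left(5 + \sqrt{\left(-18\right)^{2} + 5^{2}}\right) = 160 - 18 \left(5 + \sqrt{324 + 25}\right) = 160 - 18 \left(5 + \sqrt{349}\right) = 160 - \left(90 + 18 \sqrt{349}\right) = 70 - 18 \sqrt{349}$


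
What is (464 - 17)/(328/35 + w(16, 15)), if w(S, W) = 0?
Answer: 15645/328 ≈ 47.698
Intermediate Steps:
(464 - 17)/(328/35 + w(16, 15)) = (464 - 17)/(328/35 + 0) = 447/(328*(1/35) + 0) = 447/(328/35 + 0) = 447/(328/35) = 447*(35/328) = 15645/328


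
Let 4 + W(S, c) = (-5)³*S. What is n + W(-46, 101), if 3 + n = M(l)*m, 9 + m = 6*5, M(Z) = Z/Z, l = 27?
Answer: 5764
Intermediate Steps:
M(Z) = 1
m = 21 (m = -9 + 6*5 = -9 + 30 = 21)
W(S, c) = -4 - 125*S (W(S, c) = -4 + (-5)³*S = -4 - 125*S)
n = 18 (n = -3 + 1*21 = -3 + 21 = 18)
n + W(-46, 101) = 18 + (-4 - 125*(-46)) = 18 + (-4 + 5750) = 18 + 5746 = 5764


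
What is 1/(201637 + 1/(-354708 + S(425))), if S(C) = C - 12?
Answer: 354295/71438980914 ≈ 4.9594e-6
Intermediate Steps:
S(C) = -12 + C
1/(201637 + 1/(-354708 + S(425))) = 1/(201637 + 1/(-354708 + (-12 + 425))) = 1/(201637 + 1/(-354708 + 413)) = 1/(201637 + 1/(-354295)) = 1/(201637 - 1/354295) = 1/(71438980914/354295) = 354295/71438980914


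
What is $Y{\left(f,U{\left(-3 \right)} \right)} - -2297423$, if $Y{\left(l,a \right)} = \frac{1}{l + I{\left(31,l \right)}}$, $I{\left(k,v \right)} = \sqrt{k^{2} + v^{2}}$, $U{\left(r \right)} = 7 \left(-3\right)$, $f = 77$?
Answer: $\frac{2207823426}{961} + \frac{\sqrt{6890}}{961} \approx 2.2974 \cdot 10^{6}$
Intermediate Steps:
$U{\left(r \right)} = -21$
$Y{\left(l,a \right)} = \frac{1}{l + \sqrt{961 + l^{2}}}$ ($Y{\left(l,a \right)} = \frac{1}{l + \sqrt{31^{2} + l^{2}}} = \frac{1}{l + \sqrt{961 + l^{2}}}$)
$Y{\left(f,U{\left(-3 \right)} \right)} - -2297423 = \frac{1}{77 + \sqrt{961 + 77^{2}}} - -2297423 = \frac{1}{77 + \sqrt{961 + 5929}} + 2297423 = \frac{1}{77 + \sqrt{6890}} + 2297423 = 2297423 + \frac{1}{77 + \sqrt{6890}}$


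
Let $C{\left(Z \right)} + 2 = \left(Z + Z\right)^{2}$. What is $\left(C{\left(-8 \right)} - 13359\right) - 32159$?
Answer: $-45264$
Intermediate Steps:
$C{\left(Z \right)} = -2 + 4 Z^{2}$ ($C{\left(Z \right)} = -2 + \left(Z + Z\right)^{2} = -2 + \left(2 Z\right)^{2} = -2 + 4 Z^{2}$)
$\left(C{\left(-8 \right)} - 13359\right) - 32159 = \left(\left(-2 + 4 \left(-8\right)^{2}\right) - 13359\right) - 32159 = \left(\left(-2 + 4 \cdot 64\right) - 13359\right) - 32159 = \left(\left(-2 + 256\right) - 13359\right) - 32159 = \left(254 - 13359\right) - 32159 = -13105 - 32159 = -45264$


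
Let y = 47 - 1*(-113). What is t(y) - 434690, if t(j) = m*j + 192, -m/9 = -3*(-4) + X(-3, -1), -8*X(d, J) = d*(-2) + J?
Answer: -450878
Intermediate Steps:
X(d, J) = -J/8 + d/4 (X(d, J) = -(d*(-2) + J)/8 = -(-2*d + J)/8 = -(J - 2*d)/8 = -J/8 + d/4)
y = 160 (y = 47 + 113 = 160)
m = -819/8 (m = -9*(-3*(-4) + (-⅛*(-1) + (¼)*(-3))) = -9*(12 + (⅛ - ¾)) = -9*(12 - 5/8) = -9*91/8 = -819/8 ≈ -102.38)
t(j) = 192 - 819*j/8 (t(j) = -819*j/8 + 192 = 192 - 819*j/8)
t(y) - 434690 = (192 - 819/8*160) - 434690 = (192 - 16380) - 434690 = -16188 - 434690 = -450878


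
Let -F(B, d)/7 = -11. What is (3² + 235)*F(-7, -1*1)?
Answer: 18788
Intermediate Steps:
F(B, d) = 77 (F(B, d) = -7*(-11) = 77)
(3² + 235)*F(-7, -1*1) = (3² + 235)*77 = (9 + 235)*77 = 244*77 = 18788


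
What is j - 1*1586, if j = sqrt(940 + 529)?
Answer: -1586 + sqrt(1469) ≈ -1547.7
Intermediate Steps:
j = sqrt(1469) ≈ 38.328
j - 1*1586 = sqrt(1469) - 1*1586 = sqrt(1469) - 1586 = -1586 + sqrt(1469)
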